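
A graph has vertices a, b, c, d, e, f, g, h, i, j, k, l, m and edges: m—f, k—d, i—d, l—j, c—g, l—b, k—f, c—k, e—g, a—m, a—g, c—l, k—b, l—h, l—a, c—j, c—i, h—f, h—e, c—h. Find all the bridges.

none

The edges on the cycle c-i-d-k-c are not bridges since each lies on that cycle.
Every edge lies on some cycle, so there are no bridges.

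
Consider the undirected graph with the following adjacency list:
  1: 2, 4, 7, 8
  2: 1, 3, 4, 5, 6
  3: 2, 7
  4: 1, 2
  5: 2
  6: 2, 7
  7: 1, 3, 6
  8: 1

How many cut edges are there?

The edges on the cycle 1-4-2-1 are not bridges since each lies on that cycle.
But removing 2-5 disconnects 2 from 5; removing 1-8 disconnects 1 from 8 — these are bridges.
That makes 2 bridges.

2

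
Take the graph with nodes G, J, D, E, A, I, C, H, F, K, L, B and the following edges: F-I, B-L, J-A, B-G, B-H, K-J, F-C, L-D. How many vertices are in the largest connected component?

E is isolated — a component by itself.
Starting from C we can reach C, F, I. That is one component of size 3.
Starting from A we can reach A, J, K. That is one component of size 3.
Starting from B we can reach B, D, G, H, L. That is one component of size 5.
The largest has 5 vertices.

5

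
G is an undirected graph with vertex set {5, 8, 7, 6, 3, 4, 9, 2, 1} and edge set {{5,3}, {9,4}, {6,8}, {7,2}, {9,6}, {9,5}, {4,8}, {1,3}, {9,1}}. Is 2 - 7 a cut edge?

Yes

Removing 2 - 7 leaves no path between 2 and 7: the component count goes from 2 to 3. So it is a bridge.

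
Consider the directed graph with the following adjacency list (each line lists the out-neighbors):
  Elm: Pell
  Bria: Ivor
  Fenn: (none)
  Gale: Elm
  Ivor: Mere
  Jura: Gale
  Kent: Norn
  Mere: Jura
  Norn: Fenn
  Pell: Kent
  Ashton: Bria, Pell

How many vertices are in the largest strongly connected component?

1

{Bria} is an SCC by itself.
{Fenn} is an SCC by itself.
{Gale} is an SCC by itself.
{Kent} is an SCC by itself.
{Ivor} is an SCC by itself.
(and 6 more singleton SCCs)
The largest has 1 vertex.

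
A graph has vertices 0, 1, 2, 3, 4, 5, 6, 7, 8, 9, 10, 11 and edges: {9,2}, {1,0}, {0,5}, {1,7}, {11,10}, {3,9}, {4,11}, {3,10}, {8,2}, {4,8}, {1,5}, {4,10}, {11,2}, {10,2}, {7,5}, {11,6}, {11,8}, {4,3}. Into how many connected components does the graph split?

2

Starting from 0 we can reach 0, 1, 5, 7. That is one component of size 4.
Starting from 2 we can reach 2, 3, 4, 6, 8, 9, 10, 11. That is one component of size 8.
Total: 2 components.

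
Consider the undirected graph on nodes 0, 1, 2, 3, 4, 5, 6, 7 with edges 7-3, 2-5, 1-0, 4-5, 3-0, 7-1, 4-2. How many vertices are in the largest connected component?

4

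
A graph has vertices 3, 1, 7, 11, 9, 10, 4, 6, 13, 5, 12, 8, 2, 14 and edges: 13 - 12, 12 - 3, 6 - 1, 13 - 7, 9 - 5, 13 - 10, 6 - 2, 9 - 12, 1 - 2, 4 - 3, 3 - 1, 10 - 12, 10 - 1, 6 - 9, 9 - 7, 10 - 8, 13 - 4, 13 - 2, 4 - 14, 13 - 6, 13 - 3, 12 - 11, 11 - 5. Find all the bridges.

The edges on the cycle 13-6-9-5-11-12-10-13 are not bridges since each lies on that cycle.
But removing 8 - 10 disconnects 8 from 10; removing 4 - 14 disconnects 4 from 14 — these are bridges.

10-8, 14-4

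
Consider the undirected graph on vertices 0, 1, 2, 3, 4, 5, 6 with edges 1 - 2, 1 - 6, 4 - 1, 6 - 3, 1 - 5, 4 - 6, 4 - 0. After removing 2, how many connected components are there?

1

With 2 gone, the remaining components are: {0, 1, 3, 4, 5, 6}.
That is 1 component.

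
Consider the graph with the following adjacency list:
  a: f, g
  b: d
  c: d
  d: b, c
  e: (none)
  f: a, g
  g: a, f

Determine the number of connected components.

3

e is isolated — a component by itself.
Starting from b we can reach b, c, d. That is one component of size 3.
Starting from a we can reach a, f, g. That is one component of size 3.
Total: 3 components.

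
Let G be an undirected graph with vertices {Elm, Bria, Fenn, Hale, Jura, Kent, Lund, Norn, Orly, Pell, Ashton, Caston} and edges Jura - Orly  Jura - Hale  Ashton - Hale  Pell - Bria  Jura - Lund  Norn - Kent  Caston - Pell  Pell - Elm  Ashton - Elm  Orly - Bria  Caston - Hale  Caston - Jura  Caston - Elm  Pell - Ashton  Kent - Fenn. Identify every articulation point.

Jura, Kent

Removing Jura increases the component count from 2 to 3, so Jura is a cut vertex.
Removing Kent increases the component count from 2 to 3, so Kent is a cut vertex.
By contrast removing Pell leaves 2 components; it is not a cut vertex. No other vertex is a cut vertex either.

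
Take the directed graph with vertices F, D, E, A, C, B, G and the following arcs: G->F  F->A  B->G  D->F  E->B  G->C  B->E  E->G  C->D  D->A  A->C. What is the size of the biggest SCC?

{A, C, D, F} are all mutually reachable — one SCC of size 4.
{B, E} are all mutually reachable — one SCC of size 2.
{G} is an SCC by itself.
The largest has 4 vertices.

4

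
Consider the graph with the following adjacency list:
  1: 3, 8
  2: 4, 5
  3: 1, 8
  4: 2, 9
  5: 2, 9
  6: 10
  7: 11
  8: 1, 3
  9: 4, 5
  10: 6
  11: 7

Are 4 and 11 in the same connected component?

The component containing 4 is {2, 4, 5, 9}, and 11 is not in it.

No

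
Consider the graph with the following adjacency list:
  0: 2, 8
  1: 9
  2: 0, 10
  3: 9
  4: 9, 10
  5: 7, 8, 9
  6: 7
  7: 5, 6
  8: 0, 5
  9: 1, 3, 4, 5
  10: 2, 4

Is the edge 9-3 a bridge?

Yes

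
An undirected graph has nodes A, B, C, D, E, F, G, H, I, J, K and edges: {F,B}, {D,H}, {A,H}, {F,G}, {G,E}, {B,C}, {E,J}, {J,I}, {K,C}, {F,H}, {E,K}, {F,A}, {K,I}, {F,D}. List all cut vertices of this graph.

Removing F increases the component count from 1 to 2, so F is a cut vertex.
By contrast removing K leaves 1 component; it is not a cut vertex. No other vertex is a cut vertex either.

F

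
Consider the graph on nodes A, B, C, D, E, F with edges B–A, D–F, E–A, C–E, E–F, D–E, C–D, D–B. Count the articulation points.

Removing E, for instance, still leaves 1 component. No single vertex removal increases the component count — the graph has no articulation points.

0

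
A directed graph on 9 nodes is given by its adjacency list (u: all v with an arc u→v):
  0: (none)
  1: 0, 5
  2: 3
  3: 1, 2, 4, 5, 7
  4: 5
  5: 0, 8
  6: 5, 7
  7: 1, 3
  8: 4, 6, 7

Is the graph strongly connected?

No

There is no directed path from 0 to 1, so the graph is not strongly connected.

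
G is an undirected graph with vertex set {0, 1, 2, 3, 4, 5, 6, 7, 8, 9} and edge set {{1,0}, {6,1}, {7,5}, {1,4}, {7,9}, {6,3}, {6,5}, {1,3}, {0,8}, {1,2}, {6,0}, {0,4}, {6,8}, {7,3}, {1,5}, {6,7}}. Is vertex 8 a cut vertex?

Deleting 8 leaves 1 component (was 1) (its neighbors 0, 6 remain connected to each other), so 8 is not a cut vertex.

No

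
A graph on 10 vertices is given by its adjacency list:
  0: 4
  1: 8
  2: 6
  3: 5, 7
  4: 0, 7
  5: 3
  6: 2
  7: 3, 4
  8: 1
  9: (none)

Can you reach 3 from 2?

No

The component containing 2 is {2, 6}, and 3 is not in it.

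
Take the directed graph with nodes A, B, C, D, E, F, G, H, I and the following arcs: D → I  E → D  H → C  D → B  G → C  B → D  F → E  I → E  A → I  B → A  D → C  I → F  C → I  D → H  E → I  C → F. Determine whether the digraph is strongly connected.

There is no directed path from E to G, so the graph is not strongly connected.

No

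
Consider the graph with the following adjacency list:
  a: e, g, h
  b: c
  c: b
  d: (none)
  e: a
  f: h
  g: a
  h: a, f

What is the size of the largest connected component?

d is isolated — a component by itself.
Starting from b we can reach b, c. That is one component of size 2.
Starting from a we can reach a, e, f, g, h. That is one component of size 5.
The largest has 5 vertices.

5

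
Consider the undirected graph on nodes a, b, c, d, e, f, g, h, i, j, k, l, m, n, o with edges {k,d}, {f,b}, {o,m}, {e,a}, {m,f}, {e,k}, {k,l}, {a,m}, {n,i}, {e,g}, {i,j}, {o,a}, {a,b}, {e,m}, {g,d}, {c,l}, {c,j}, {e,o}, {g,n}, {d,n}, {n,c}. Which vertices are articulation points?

e

Removing e increases the component count from 2 to 3, so e is a cut vertex.
By contrast removing c leaves 2 components; it is not a cut vertex. No other vertex is a cut vertex either.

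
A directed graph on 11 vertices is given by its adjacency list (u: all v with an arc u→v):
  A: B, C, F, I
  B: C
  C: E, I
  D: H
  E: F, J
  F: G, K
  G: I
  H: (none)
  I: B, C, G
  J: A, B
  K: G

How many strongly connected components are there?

{A, B, C, E, F, G, I, J, K} are all mutually reachable — one SCC of size 9.
{D} is an SCC by itself.
{H} is an SCC by itself.
That gives 3 strongly connected components.

3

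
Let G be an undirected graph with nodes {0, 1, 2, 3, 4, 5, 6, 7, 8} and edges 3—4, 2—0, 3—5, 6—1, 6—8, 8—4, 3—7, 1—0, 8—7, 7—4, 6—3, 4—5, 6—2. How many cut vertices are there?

Removing 6 increases the component count from 1 to 2, so 6 is a cut vertex.
By contrast removing 8 leaves 1 component; it is not a cut vertex. No other vertex is a cut vertex either.

1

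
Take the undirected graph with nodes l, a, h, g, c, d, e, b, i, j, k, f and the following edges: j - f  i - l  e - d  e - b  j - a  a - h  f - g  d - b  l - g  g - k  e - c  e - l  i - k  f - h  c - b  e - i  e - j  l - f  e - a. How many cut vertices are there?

1

Removing e increases the component count from 1 to 2, so e is a cut vertex.
By contrast removing d leaves 1 component; it is not a cut vertex. No other vertex is a cut vertex either.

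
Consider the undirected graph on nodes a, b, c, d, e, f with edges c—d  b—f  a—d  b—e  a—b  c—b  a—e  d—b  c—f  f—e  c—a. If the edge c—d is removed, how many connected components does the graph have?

1

c and d are still connected via c-a-d, so the component count stays at 1.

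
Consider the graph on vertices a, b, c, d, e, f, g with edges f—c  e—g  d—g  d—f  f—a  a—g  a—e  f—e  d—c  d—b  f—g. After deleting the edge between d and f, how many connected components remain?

1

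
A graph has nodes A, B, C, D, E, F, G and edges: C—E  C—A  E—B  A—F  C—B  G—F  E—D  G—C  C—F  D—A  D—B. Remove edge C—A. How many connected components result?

C and A are still connected via C-F-A, so the component count stays at 1.

1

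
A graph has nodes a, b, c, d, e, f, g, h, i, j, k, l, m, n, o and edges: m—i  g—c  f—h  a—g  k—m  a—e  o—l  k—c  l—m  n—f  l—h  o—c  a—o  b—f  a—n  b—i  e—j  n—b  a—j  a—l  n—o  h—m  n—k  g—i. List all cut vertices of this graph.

a

Removing a increases the component count from 2 to 3, so a is a cut vertex.
By contrast removing g leaves 2 components; it is not a cut vertex. No other vertex is a cut vertex either.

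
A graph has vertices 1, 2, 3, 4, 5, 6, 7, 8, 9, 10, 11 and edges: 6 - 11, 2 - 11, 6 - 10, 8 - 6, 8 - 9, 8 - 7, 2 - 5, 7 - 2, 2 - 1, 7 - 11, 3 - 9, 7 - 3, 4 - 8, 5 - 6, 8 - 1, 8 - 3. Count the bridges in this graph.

2

The edges on the cycle 8-7-2-5-6-8 are not bridges since each lies on that cycle.
But removing 4 - 8 disconnects 4 from 8; removing 6 - 10 disconnects 6 from 10 — these are bridges.
That makes 2 bridges.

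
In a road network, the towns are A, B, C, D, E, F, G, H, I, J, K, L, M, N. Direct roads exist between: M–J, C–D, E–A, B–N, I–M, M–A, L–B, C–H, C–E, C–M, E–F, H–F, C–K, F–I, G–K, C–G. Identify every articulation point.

Removing B increases the component count from 2 to 3, so B is a cut vertex.
Removing C increases the component count from 2 to 4, so C is a cut vertex.
Removing M increases the component count from 2 to 3, so M is a cut vertex.
By contrast removing N leaves 2 components; it is not a cut vertex. No other vertex is a cut vertex either.

B, C, M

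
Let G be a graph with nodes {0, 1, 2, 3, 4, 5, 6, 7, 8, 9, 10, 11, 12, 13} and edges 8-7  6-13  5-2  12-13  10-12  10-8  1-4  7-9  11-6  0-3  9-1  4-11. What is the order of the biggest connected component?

10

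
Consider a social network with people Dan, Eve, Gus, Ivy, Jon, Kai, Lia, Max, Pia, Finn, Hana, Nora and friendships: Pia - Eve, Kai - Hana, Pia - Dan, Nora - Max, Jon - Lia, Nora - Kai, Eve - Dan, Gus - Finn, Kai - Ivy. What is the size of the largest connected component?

5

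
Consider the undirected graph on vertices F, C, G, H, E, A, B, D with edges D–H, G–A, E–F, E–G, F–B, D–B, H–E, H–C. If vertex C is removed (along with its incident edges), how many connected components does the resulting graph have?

With C gone, the remaining components are: {A, B, D, E, F, G, H}.
That is 1 component.

1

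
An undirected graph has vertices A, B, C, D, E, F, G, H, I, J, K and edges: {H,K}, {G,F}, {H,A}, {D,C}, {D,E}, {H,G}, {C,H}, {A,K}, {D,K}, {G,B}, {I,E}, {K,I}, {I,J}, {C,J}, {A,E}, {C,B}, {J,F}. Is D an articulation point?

Deleting D leaves 1 component (was 1) (its neighbors C, E, K remain connected to each other), so D is not a cut vertex.

No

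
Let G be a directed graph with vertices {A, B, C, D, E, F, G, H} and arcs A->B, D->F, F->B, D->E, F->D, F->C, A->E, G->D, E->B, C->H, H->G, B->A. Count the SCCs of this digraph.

{C, D, F, G, H} are all mutually reachable — one SCC of size 5.
{A, B, E} are all mutually reachable — one SCC of size 3.
That gives 2 strongly connected components.

2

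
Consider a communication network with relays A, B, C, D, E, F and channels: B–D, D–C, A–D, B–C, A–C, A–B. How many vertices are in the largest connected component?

4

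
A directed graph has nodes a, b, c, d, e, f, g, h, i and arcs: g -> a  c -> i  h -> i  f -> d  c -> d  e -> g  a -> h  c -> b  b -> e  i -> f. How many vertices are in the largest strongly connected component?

{d} is an SCC by itself.
{e} is an SCC by itself.
{a} is an SCC by itself.
{g} is an SCC by itself.
{c} is an SCC by itself.
(and 4 more singleton SCCs)
The largest has 1 vertex.

1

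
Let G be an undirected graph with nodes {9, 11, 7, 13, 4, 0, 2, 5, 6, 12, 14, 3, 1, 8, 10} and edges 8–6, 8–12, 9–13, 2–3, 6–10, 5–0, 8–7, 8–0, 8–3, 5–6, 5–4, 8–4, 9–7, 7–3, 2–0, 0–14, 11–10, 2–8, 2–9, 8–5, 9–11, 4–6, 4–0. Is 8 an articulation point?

Yes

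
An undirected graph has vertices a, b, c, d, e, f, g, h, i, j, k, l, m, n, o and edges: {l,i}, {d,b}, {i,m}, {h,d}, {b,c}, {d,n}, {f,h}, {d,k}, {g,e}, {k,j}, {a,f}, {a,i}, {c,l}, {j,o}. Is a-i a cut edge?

No

After removing a-i, the path a-f-h-d-b-c-l-i still connects them, so the edge is not a bridge.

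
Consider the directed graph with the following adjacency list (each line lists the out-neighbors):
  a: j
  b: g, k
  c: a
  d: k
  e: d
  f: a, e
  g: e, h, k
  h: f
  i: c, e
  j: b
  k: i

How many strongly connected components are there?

1

{a, b, c, d, e, f, g, h, i, j, k} are all mutually reachable — one SCC of size 11.
That gives 1 strongly connected component.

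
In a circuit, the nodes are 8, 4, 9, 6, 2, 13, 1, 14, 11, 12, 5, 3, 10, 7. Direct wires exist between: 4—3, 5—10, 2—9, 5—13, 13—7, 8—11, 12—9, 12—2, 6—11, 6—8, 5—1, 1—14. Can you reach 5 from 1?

Yes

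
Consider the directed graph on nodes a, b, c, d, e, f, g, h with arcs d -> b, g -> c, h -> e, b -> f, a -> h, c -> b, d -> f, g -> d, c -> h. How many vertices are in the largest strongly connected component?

{c} is an SCC by itself.
{g} is an SCC by itself.
{f} is an SCC by itself.
{a} is an SCC by itself.
{b} is an SCC by itself.
(and 3 more singleton SCCs)
The largest has 1 vertex.

1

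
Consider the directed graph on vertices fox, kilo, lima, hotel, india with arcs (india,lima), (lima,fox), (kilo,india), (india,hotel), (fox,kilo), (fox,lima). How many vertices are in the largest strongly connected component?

4

{fox, kilo, lima, india} are all mutually reachable — one SCC of size 4.
{hotel} is an SCC by itself.
The largest has 4 vertices.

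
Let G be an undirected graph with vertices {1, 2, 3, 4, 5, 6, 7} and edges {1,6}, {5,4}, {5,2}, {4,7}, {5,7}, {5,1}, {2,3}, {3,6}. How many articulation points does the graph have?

1

Removing 5 increases the component count from 1 to 2, so 5 is a cut vertex.
By contrast removing 1 leaves 1 component; it is not a cut vertex. No other vertex is a cut vertex either.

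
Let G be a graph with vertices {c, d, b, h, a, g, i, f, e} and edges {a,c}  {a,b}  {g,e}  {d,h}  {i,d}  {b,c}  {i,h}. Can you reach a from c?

From c we can reach a, b, c, which includes a.

Yes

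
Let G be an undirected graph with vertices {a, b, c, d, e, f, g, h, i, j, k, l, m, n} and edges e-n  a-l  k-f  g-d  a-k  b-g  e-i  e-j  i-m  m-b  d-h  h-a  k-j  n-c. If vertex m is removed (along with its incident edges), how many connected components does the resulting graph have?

1

With m gone, the remaining components are: {a, b, c, d, e, f, g, h, i, j, k, l, n}.
That is 1 component.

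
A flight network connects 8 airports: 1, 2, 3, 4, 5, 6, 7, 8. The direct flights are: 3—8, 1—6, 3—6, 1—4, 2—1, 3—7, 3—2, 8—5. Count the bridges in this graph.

4

The edges on the cycle 3-2-1-6-3 are not bridges since each lies on that cycle.
But removing 3—7 disconnects 3 from 7; removing 8—5 disconnects 8 from 5; removing 1—4 disconnects 1 from 4; removing 3—8 disconnects 3 from 8 — these are bridges.
That makes 4 bridges.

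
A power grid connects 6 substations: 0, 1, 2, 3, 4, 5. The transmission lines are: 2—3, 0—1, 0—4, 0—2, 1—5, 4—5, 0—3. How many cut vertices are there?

1

Removing 0 increases the component count from 1 to 2, so 0 is a cut vertex.
By contrast removing 3 leaves 1 component; it is not a cut vertex. No other vertex is a cut vertex either.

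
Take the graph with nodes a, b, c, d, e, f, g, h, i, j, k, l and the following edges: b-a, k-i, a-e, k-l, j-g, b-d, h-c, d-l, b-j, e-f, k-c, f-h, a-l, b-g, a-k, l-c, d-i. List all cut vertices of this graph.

Removing b increases the component count from 1 to 2, so b is a cut vertex.
By contrast removing f leaves 1 component; it is not a cut vertex. No other vertex is a cut vertex either.

b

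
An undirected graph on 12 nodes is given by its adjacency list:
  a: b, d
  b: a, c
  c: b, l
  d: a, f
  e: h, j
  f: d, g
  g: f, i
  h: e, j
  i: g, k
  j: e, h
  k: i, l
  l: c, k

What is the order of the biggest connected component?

9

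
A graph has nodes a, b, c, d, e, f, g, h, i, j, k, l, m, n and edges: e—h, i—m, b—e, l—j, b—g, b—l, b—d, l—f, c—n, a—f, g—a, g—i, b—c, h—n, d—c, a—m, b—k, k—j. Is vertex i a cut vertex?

Deleting i leaves 1 component (was 1) (its neighbors g, m remain connected to each other), so i is not a cut vertex.

No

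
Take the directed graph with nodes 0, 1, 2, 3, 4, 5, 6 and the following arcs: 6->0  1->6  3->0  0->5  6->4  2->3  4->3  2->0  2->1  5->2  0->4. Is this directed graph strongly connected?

From 0 we can reach every vertex (0, 1, 2, 3, 4, 5, 6), and every vertex can reach 0 (0, 1, 2, 3, 4, 5, 6). So the whole graph is one strongly connected component.

Yes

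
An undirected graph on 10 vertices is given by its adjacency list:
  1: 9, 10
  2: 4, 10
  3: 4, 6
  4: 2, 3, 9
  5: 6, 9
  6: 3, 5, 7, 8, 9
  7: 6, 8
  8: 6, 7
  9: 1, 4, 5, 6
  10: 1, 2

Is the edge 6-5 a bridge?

No

After removing 6-5, the path 6-9-5 still connects them, so the edge is not a bridge.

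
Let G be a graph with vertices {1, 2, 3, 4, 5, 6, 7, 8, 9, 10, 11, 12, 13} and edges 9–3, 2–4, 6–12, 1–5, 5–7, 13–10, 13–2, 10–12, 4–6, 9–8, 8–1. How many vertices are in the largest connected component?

11 is isolated — a component by itself.
Starting from 2 we can reach 2, 4, 6, 10, 12, 13. That is one component of size 6.
Starting from 1 we can reach 1, 3, 5, 7, 8, 9. That is one component of size 6.
The largest has 6 vertices.

6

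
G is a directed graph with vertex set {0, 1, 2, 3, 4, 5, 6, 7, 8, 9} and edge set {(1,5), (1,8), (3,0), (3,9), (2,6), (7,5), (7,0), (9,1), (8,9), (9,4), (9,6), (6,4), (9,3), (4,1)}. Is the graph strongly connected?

No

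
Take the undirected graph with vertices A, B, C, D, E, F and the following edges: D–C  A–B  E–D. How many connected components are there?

F is isolated — a component by itself.
Starting from A we can reach A, B. That is one component of size 2.
Starting from C we can reach C, D, E. That is one component of size 3.
Total: 3 components.

3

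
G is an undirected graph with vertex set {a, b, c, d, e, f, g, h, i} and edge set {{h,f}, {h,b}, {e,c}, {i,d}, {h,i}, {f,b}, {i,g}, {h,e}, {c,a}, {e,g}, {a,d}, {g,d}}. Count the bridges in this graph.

0

The edges on the cycle h-f-b-h are not bridges since each lies on that cycle.
Every edge lies on some cycle, so there are no bridges.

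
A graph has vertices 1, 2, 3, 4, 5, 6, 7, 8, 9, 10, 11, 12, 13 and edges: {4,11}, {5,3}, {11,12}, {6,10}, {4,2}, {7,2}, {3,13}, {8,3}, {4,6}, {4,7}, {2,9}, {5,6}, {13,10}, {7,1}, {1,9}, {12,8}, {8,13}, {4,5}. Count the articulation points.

Removing 4 increases the component count from 1 to 2, so 4 is a cut vertex.
By contrast removing 8 leaves 1 component; it is not a cut vertex. No other vertex is a cut vertex either.

1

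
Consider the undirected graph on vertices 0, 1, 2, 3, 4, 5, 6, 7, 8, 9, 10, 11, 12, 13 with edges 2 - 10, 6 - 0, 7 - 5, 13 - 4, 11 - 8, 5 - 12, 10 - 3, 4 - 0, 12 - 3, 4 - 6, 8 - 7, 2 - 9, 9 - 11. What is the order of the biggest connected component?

9

1 is isolated — a component by itself.
Starting from 0 we can reach 0, 4, 6, 13. That is one component of size 4.
Starting from 2 we can reach 2, 3, 5, 7, 8, 9, 10, 11, 12. That is one component of size 9.
The largest has 9 vertices.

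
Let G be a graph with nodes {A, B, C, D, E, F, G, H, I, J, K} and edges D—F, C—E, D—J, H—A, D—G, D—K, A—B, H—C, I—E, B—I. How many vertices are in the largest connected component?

6

Starting from D we can reach D, F, G, J, K. That is one component of size 5.
Starting from A we can reach A, B, C, E, H, I. That is one component of size 6.
The largest has 6 vertices.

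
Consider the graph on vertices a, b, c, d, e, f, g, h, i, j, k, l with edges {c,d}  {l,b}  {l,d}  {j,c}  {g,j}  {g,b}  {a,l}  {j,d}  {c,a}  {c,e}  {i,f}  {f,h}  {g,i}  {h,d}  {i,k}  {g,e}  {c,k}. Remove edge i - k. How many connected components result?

i and k are still connected via i-g-j-c-k, so the component count stays at 1.

1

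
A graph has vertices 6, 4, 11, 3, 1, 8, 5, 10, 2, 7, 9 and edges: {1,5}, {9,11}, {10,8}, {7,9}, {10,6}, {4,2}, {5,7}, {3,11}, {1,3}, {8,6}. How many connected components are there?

3

Starting from 2 we can reach 2, 4. That is one component of size 2.
Starting from 6 we can reach 6, 8, 10. That is one component of size 3.
Starting from 1 we can reach 1, 3, 5, 7, 9, 11. That is one component of size 6.
Total: 3 components.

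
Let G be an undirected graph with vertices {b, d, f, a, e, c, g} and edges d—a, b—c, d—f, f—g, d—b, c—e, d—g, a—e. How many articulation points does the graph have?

Removing d increases the component count from 1 to 2, so d is a cut vertex.
By contrast removing g leaves 1 component; it is not a cut vertex. No other vertex is a cut vertex either.

1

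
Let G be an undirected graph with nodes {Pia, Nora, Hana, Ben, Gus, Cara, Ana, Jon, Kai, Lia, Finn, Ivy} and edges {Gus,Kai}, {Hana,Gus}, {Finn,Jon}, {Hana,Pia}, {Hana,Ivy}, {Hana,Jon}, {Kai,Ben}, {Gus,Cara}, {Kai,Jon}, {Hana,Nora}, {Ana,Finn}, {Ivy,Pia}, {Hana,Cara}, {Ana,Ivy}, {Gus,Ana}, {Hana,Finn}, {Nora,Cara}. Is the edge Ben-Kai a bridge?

Yes

Removing Ben-Kai leaves no path between Ben and Kai: the component count goes from 2 to 3. So it is a bridge.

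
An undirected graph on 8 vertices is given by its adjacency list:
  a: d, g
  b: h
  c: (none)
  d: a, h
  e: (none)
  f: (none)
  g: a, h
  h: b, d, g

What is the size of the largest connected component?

5

f is isolated — a component by itself.
e is isolated — a component by itself.
c is isolated — a component by itself.
Starting from a we can reach a, b, d, g, h. That is one component of size 5.
The largest has 5 vertices.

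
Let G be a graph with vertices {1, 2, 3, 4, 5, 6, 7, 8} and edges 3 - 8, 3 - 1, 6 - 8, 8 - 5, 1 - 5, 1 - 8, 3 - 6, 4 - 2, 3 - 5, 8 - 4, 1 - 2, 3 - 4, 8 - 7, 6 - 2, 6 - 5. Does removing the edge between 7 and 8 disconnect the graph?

Removing 7 - 8 leaves no path between 7 and 8: the component count goes from 1 to 2. So it is a bridge.

Yes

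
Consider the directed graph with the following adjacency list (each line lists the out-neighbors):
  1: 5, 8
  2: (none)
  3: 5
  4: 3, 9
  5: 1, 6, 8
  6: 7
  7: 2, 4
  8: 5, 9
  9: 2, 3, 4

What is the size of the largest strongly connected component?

{1, 3, 4, 5, 6, 7, 8, 9} are all mutually reachable — one SCC of size 8.
{2} is an SCC by itself.
The largest has 8 vertices.

8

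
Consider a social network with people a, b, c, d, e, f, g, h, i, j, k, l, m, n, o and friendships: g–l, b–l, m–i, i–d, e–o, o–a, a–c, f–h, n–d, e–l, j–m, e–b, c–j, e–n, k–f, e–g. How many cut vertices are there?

Removing e increases the component count from 2 to 3, so e is a cut vertex.
Removing f increases the component count from 2 to 3, so f is a cut vertex.
By contrast removing b leaves 2 components; it is not a cut vertex. No other vertex is a cut vertex either.

2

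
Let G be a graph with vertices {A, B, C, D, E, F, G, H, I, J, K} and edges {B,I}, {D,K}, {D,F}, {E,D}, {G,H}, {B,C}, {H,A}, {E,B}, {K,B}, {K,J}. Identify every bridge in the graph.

The edges on the cycle E-D-K-B-E are not bridges since each lies on that cycle.
But removing H–A disconnects H from A; removing B–C disconnects B from C; removing G–H disconnects G from H; removing B–I disconnects B from I — these are bridges.
In total 6 edges are bridges.

A-H, B-C, B-I, D-F, G-H, J-K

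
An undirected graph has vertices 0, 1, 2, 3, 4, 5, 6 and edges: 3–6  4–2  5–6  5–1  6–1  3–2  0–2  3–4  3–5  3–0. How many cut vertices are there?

Removing 3 increases the component count from 1 to 2, so 3 is a cut vertex.
By contrast removing 1 leaves 1 component; it is not a cut vertex. No other vertex is a cut vertex either.

1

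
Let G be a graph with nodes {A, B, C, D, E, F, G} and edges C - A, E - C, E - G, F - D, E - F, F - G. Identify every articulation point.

Removing C increases the component count from 2 to 3, so C is a cut vertex.
Removing E increases the component count from 2 to 3, so E is a cut vertex.
Removing F increases the component count from 2 to 3, so F is a cut vertex.
By contrast removing A leaves 2 components; it is not a cut vertex. No other vertex is a cut vertex either.

C, E, F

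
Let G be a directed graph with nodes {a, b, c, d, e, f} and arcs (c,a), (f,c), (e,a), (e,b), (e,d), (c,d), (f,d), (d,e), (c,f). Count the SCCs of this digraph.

4

{c, f} are all mutually reachable — one SCC of size 2.
{d, e} are all mutually reachable — one SCC of size 2.
{a} is an SCC by itself.
{b} is an SCC by itself.
That gives 4 strongly connected components.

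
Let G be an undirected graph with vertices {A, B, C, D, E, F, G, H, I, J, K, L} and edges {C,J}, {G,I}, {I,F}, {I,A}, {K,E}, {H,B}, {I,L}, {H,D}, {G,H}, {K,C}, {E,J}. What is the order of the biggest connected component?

Starting from C we can reach C, E, J, K. That is one component of size 4.
Starting from A we can reach A, B, D, F, G, H, I, L. That is one component of size 8.
The largest has 8 vertices.

8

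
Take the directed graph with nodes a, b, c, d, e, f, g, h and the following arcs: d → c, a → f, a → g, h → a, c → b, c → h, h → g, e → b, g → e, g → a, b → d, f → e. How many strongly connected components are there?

1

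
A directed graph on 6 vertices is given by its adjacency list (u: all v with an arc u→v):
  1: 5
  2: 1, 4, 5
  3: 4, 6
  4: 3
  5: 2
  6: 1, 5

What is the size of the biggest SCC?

6

{1, 2, 3, 4, 5, 6} are all mutually reachable — one SCC of size 6.
The largest has 6 vertices.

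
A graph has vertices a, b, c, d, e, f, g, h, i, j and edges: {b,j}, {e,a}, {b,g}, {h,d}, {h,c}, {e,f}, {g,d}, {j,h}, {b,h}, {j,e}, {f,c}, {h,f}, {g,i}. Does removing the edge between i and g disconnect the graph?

Removing i-g leaves no path between i and g: the component count goes from 1 to 2. So it is a bridge.

Yes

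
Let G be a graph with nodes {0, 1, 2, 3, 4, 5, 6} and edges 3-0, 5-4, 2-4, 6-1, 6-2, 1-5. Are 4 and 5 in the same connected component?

Yes

From 4 we can reach 1, 2, 4, 5, 6, which includes 5.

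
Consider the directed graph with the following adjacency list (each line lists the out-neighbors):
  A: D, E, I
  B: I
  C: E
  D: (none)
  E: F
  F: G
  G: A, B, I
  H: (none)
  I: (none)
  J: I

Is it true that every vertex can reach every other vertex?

There is no directed path from G to H, so the graph is not strongly connected.

No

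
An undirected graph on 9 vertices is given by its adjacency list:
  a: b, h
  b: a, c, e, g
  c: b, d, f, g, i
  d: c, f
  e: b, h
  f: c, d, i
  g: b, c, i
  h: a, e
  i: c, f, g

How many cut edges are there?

0

The edges on the cycle b-g-i-f-d-c-b are not bridges since each lies on that cycle.
Every edge lies on some cycle, so there are no bridges.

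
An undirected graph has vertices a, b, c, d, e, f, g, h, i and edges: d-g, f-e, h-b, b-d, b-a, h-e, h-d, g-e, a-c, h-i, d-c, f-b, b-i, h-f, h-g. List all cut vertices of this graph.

none

Removing e, for instance, still leaves 1 component. No single vertex removal increases the component count — the graph has no articulation points.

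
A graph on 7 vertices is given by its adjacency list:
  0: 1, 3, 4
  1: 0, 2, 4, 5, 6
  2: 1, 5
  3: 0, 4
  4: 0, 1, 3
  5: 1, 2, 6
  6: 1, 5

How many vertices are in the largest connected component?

Starting from 0 we can reach 0, 1, 2, 3, 4, 5, 6. That is one component of size 7.
The largest has 7 vertices.

7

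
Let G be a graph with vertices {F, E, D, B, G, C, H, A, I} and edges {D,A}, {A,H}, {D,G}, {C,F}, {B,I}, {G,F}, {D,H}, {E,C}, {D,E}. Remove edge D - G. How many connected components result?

D and G are still connected via D-E-C-F-G, so the component count stays at 2.

2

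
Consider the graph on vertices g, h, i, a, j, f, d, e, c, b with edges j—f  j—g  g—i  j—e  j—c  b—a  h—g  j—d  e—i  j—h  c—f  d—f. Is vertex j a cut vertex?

Yes

Deleting j raises the number of components from 2 to 3, so j is a cut vertex.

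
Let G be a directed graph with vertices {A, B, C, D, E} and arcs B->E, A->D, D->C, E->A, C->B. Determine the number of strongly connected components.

{A, B, C, D, E} are all mutually reachable — one SCC of size 5.
That gives 1 strongly connected component.

1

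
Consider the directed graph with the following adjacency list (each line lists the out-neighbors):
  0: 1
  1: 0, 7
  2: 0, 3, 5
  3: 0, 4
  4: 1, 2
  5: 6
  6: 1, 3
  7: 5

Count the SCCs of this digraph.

1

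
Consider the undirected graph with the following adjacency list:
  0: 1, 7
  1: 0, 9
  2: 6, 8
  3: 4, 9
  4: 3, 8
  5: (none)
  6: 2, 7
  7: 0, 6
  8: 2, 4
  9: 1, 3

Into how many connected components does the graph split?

2

5 is isolated — a component by itself.
Starting from 0 we can reach 0, 1, 2, 3, 4, 6, 7, 8, 9. That is one component of size 9.
Total: 2 components.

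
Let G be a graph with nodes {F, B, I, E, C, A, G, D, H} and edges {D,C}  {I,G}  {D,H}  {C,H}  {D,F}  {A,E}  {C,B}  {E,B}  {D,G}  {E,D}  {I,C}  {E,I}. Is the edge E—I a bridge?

No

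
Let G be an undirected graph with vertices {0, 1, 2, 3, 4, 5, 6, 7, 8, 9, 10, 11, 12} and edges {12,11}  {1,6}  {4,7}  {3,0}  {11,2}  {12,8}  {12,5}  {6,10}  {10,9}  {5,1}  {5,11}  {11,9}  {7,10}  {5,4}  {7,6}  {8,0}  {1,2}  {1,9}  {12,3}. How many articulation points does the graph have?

Removing 12 increases the component count from 1 to 2, so 12 is a cut vertex.
By contrast removing 2 leaves 1 component; it is not a cut vertex. No other vertex is a cut vertex either.

1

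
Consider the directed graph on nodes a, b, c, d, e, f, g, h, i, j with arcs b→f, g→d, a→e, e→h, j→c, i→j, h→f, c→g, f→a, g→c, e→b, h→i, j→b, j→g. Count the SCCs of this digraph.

3

{a, b, e, f, h, i, j} are all mutually reachable — one SCC of size 7.
{c, g} are all mutually reachable — one SCC of size 2.
{d} is an SCC by itself.
That gives 3 strongly connected components.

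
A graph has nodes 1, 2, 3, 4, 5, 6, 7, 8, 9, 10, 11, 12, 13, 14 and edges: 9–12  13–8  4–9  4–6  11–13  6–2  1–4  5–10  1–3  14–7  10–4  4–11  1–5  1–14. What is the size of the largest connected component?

Starting from 1 we can reach 1, 2, 3, 4, 5, 6, 7, 8, 9, 10, 11, 12, 13, 14. That is one component of size 14.
The largest has 14 vertices.

14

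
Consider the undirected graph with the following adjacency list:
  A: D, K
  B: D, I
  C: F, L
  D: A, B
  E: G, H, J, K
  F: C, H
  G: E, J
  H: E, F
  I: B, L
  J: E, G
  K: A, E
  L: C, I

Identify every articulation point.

E

Removing E increases the component count from 1 to 2, so E is a cut vertex.
By contrast removing A leaves 1 component; it is not a cut vertex. No other vertex is a cut vertex either.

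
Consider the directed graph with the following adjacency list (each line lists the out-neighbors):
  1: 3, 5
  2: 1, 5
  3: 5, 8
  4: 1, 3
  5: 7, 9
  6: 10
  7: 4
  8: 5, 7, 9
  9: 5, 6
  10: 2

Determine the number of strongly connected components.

{1, 2, 3, 4, 5, 6, 7, 8, 9, 10} are all mutually reachable — one SCC of size 10.
That gives 1 strongly connected component.

1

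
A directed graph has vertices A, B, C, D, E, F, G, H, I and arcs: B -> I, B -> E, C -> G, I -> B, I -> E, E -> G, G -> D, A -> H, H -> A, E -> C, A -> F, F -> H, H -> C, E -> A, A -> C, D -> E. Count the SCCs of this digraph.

2

{A, C, D, E, F, G, H} are all mutually reachable — one SCC of size 7.
{B, I} are all mutually reachable — one SCC of size 2.
That gives 2 strongly connected components.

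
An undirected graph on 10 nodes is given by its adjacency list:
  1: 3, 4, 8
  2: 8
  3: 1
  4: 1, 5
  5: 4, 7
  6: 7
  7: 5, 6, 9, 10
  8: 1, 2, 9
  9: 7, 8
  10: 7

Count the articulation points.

Removing 1 increases the component count from 1 to 2, so 1 is a cut vertex.
Removing 7 increases the component count from 1 to 3, so 7 is a cut vertex.
Removing 8 increases the component count from 1 to 2, so 8 is a cut vertex.
By contrast removing 10 leaves 1 component; it is not a cut vertex. No other vertex is a cut vertex either.

3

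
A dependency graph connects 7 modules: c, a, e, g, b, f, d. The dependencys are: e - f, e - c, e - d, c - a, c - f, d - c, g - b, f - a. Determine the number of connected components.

Starting from b we can reach b, g. That is one component of size 2.
Starting from a we can reach a, c, d, e, f. That is one component of size 5.
Total: 2 components.

2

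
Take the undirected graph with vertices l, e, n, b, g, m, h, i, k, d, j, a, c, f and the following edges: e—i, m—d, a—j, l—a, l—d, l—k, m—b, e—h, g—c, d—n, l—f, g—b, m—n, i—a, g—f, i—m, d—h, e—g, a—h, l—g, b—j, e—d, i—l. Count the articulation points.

2

Removing g increases the component count from 1 to 2, so g is a cut vertex.
Removing l increases the component count from 1 to 2, so l is a cut vertex.
By contrast removing j leaves 1 component; it is not a cut vertex. No other vertex is a cut vertex either.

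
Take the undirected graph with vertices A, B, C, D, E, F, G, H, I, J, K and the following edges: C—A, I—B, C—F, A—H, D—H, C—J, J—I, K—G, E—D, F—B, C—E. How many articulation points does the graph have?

1

Removing C increases the component count from 2 to 3, so C is a cut vertex.
By contrast removing J leaves 2 components; it is not a cut vertex. No other vertex is a cut vertex either.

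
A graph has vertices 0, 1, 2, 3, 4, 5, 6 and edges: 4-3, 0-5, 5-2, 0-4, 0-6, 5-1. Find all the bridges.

0-4, 0-5, 0-6, 1-5, 2-5, 3-4

removing 4-3 disconnects 4 from 3; removing 2-5 disconnects 2 from 5; removing 6-0 disconnects 6 from 0; removing 5-0 disconnects 5 from 0 — these are bridges.
In total 6 edges are bridges.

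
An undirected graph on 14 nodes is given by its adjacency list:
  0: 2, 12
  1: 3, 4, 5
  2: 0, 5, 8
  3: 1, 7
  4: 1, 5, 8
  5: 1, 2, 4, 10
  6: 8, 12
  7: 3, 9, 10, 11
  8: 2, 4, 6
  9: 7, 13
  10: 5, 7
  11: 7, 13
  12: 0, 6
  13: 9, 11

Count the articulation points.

Removing 7 increases the component count from 1 to 2, so 7 is a cut vertex.
By contrast removing 8 leaves 1 component; it is not a cut vertex. No other vertex is a cut vertex either.

1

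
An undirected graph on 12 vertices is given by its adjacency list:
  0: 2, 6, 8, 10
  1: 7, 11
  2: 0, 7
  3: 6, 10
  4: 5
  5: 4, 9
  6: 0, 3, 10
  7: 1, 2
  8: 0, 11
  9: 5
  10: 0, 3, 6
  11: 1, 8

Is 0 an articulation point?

Yes

Deleting 0 raises the number of components from 2 to 3, so 0 is a cut vertex.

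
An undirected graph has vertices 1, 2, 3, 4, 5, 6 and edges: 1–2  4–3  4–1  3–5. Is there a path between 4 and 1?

From 4 we can reach 1, 2, 3, 4, 5, which includes 1.

Yes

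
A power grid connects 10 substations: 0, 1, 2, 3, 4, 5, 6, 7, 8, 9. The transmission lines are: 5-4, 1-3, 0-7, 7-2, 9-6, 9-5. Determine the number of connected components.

4

8 is isolated — a component by itself.
Starting from 1 we can reach 1, 3. That is one component of size 2.
Starting from 0 we can reach 0, 2, 7. That is one component of size 3.
Starting from 4 we can reach 4, 5, 6, 9. That is one component of size 4.
Total: 4 components.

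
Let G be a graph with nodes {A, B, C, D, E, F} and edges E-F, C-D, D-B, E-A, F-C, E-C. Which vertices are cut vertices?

C, D, E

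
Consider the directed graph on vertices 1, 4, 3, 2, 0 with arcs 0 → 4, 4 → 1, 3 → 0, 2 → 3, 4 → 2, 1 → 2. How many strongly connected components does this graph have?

{0, 1, 2, 3, 4} are all mutually reachable — one SCC of size 5.
That gives 1 strongly connected component.

1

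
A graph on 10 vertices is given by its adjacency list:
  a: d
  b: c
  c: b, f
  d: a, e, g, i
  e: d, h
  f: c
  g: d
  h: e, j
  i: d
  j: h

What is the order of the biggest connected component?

Starting from b we can reach b, c, f. That is one component of size 3.
Starting from a we can reach a, d, e, g, h, i, j. That is one component of size 7.
The largest has 7 vertices.

7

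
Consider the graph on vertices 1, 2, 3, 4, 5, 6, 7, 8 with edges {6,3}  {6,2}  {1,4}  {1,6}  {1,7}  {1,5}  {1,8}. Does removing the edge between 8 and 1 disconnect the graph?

Yes

Removing 8—1 leaves no path between 8 and 1: the component count goes from 1 to 2. So it is a bridge.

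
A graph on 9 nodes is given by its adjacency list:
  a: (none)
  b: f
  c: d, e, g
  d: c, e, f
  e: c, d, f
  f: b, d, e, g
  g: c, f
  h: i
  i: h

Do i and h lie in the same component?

Yes

From i we can reach h, i, which includes h.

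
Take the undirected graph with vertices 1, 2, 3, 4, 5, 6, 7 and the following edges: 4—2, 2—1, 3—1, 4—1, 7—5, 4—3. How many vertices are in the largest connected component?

6 is isolated — a component by itself.
Starting from 5 we can reach 5, 7. That is one component of size 2.
Starting from 1 we can reach 1, 2, 3, 4. That is one component of size 4.
The largest has 4 vertices.

4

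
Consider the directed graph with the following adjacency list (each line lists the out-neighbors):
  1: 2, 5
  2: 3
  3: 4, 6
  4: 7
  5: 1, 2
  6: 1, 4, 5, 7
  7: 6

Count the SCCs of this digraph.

{1, 2, 3, 4, 5, 6, 7} are all mutually reachable — one SCC of size 7.
That gives 1 strongly connected component.

1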